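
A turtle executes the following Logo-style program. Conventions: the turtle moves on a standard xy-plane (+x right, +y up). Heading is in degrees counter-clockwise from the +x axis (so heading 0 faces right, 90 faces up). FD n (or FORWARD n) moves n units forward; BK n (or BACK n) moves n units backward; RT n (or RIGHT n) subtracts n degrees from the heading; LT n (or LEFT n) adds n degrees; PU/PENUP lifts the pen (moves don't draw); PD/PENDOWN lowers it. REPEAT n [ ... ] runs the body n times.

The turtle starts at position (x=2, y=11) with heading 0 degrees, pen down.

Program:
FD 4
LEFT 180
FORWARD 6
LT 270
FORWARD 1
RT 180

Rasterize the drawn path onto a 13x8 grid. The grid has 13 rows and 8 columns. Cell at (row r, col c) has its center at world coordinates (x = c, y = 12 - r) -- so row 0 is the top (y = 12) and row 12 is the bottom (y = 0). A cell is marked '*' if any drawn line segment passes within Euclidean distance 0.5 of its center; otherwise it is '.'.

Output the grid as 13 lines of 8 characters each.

Segment 0: (2,11) -> (6,11)
Segment 1: (6,11) -> (0,11)
Segment 2: (0,11) -> (0,12)

Answer: *.......
*******.
........
........
........
........
........
........
........
........
........
........
........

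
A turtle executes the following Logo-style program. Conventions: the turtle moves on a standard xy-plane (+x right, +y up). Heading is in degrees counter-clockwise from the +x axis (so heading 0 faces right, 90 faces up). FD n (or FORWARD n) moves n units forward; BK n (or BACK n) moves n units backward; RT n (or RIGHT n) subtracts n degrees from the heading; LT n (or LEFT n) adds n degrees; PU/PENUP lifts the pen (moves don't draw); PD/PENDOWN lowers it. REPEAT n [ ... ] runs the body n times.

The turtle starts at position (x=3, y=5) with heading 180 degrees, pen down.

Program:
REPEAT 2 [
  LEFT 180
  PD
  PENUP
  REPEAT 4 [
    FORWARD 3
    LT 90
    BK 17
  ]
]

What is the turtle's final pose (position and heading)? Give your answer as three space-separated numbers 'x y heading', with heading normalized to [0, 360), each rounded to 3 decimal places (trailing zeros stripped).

Executing turtle program step by step:
Start: pos=(3,5), heading=180, pen down
REPEAT 2 [
  -- iteration 1/2 --
  LT 180: heading 180 -> 0
  PD: pen down
  PU: pen up
  REPEAT 4 [
    -- iteration 1/4 --
    FD 3: (3,5) -> (6,5) [heading=0, move]
    LT 90: heading 0 -> 90
    BK 17: (6,5) -> (6,-12) [heading=90, move]
    -- iteration 2/4 --
    FD 3: (6,-12) -> (6,-9) [heading=90, move]
    LT 90: heading 90 -> 180
    BK 17: (6,-9) -> (23,-9) [heading=180, move]
    -- iteration 3/4 --
    FD 3: (23,-9) -> (20,-9) [heading=180, move]
    LT 90: heading 180 -> 270
    BK 17: (20,-9) -> (20,8) [heading=270, move]
    -- iteration 4/4 --
    FD 3: (20,8) -> (20,5) [heading=270, move]
    LT 90: heading 270 -> 0
    BK 17: (20,5) -> (3,5) [heading=0, move]
  ]
  -- iteration 2/2 --
  LT 180: heading 0 -> 180
  PD: pen down
  PU: pen up
  REPEAT 4 [
    -- iteration 1/4 --
    FD 3: (3,5) -> (0,5) [heading=180, move]
    LT 90: heading 180 -> 270
    BK 17: (0,5) -> (0,22) [heading=270, move]
    -- iteration 2/4 --
    FD 3: (0,22) -> (0,19) [heading=270, move]
    LT 90: heading 270 -> 0
    BK 17: (0,19) -> (-17,19) [heading=0, move]
    -- iteration 3/4 --
    FD 3: (-17,19) -> (-14,19) [heading=0, move]
    LT 90: heading 0 -> 90
    BK 17: (-14,19) -> (-14,2) [heading=90, move]
    -- iteration 4/4 --
    FD 3: (-14,2) -> (-14,5) [heading=90, move]
    LT 90: heading 90 -> 180
    BK 17: (-14,5) -> (3,5) [heading=180, move]
  ]
]
Final: pos=(3,5), heading=180, 0 segment(s) drawn

Answer: 3 5 180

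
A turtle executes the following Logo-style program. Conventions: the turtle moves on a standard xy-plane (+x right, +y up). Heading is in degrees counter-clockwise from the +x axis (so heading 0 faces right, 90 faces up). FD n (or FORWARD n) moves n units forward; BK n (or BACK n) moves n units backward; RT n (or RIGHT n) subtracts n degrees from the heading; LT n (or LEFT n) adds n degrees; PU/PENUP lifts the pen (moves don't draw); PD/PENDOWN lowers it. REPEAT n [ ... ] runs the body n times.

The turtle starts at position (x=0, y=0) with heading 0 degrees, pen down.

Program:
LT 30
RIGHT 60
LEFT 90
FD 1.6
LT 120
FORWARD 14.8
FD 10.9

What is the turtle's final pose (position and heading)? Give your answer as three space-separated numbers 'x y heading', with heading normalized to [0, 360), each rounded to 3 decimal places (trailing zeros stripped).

Executing turtle program step by step:
Start: pos=(0,0), heading=0, pen down
LT 30: heading 0 -> 30
RT 60: heading 30 -> 330
LT 90: heading 330 -> 60
FD 1.6: (0,0) -> (0.8,1.386) [heading=60, draw]
LT 120: heading 60 -> 180
FD 14.8: (0.8,1.386) -> (-14,1.386) [heading=180, draw]
FD 10.9: (-14,1.386) -> (-24.9,1.386) [heading=180, draw]
Final: pos=(-24.9,1.386), heading=180, 3 segment(s) drawn

Answer: -24.9 1.386 180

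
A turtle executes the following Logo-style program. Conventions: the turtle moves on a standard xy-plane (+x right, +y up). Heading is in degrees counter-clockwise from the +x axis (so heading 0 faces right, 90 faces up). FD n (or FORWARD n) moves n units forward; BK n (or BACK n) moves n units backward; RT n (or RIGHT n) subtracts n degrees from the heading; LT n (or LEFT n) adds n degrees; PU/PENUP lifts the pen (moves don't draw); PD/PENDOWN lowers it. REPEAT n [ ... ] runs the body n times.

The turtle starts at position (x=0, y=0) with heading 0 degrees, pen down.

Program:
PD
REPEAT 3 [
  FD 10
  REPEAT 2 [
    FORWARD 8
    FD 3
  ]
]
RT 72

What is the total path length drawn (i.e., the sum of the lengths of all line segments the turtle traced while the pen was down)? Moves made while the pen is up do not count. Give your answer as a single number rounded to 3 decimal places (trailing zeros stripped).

Executing turtle program step by step:
Start: pos=(0,0), heading=0, pen down
PD: pen down
REPEAT 3 [
  -- iteration 1/3 --
  FD 10: (0,0) -> (10,0) [heading=0, draw]
  REPEAT 2 [
    -- iteration 1/2 --
    FD 8: (10,0) -> (18,0) [heading=0, draw]
    FD 3: (18,0) -> (21,0) [heading=0, draw]
    -- iteration 2/2 --
    FD 8: (21,0) -> (29,0) [heading=0, draw]
    FD 3: (29,0) -> (32,0) [heading=0, draw]
  ]
  -- iteration 2/3 --
  FD 10: (32,0) -> (42,0) [heading=0, draw]
  REPEAT 2 [
    -- iteration 1/2 --
    FD 8: (42,0) -> (50,0) [heading=0, draw]
    FD 3: (50,0) -> (53,0) [heading=0, draw]
    -- iteration 2/2 --
    FD 8: (53,0) -> (61,0) [heading=0, draw]
    FD 3: (61,0) -> (64,0) [heading=0, draw]
  ]
  -- iteration 3/3 --
  FD 10: (64,0) -> (74,0) [heading=0, draw]
  REPEAT 2 [
    -- iteration 1/2 --
    FD 8: (74,0) -> (82,0) [heading=0, draw]
    FD 3: (82,0) -> (85,0) [heading=0, draw]
    -- iteration 2/2 --
    FD 8: (85,0) -> (93,0) [heading=0, draw]
    FD 3: (93,0) -> (96,0) [heading=0, draw]
  ]
]
RT 72: heading 0 -> 288
Final: pos=(96,0), heading=288, 15 segment(s) drawn

Segment lengths:
  seg 1: (0,0) -> (10,0), length = 10
  seg 2: (10,0) -> (18,0), length = 8
  seg 3: (18,0) -> (21,0), length = 3
  seg 4: (21,0) -> (29,0), length = 8
  seg 5: (29,0) -> (32,0), length = 3
  seg 6: (32,0) -> (42,0), length = 10
  seg 7: (42,0) -> (50,0), length = 8
  seg 8: (50,0) -> (53,0), length = 3
  seg 9: (53,0) -> (61,0), length = 8
  seg 10: (61,0) -> (64,0), length = 3
  seg 11: (64,0) -> (74,0), length = 10
  seg 12: (74,0) -> (82,0), length = 8
  seg 13: (82,0) -> (85,0), length = 3
  seg 14: (85,0) -> (93,0), length = 8
  seg 15: (93,0) -> (96,0), length = 3
Total = 96

Answer: 96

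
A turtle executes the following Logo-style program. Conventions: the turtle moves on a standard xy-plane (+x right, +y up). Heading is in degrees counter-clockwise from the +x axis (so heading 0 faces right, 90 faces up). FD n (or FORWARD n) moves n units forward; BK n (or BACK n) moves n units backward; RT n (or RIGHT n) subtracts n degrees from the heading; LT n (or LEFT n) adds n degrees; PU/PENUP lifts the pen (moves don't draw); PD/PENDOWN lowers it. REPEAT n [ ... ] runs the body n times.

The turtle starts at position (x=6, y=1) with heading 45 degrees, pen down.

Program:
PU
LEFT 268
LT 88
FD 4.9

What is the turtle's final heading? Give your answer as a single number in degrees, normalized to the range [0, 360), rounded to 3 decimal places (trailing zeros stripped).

Answer: 41

Derivation:
Executing turtle program step by step:
Start: pos=(6,1), heading=45, pen down
PU: pen up
LT 268: heading 45 -> 313
LT 88: heading 313 -> 41
FD 4.9: (6,1) -> (9.698,4.215) [heading=41, move]
Final: pos=(9.698,4.215), heading=41, 0 segment(s) drawn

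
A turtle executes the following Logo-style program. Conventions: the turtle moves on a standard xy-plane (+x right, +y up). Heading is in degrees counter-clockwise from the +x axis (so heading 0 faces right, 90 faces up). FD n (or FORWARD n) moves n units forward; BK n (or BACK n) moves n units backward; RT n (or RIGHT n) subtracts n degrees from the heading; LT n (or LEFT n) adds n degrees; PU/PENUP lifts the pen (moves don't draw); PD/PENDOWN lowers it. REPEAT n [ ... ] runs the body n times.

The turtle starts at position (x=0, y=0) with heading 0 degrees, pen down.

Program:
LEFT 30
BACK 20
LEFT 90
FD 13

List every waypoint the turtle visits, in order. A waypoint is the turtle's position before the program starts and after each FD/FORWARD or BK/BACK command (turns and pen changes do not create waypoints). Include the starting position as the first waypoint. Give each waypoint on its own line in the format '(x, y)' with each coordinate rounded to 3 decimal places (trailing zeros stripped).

Executing turtle program step by step:
Start: pos=(0,0), heading=0, pen down
LT 30: heading 0 -> 30
BK 20: (0,0) -> (-17.321,-10) [heading=30, draw]
LT 90: heading 30 -> 120
FD 13: (-17.321,-10) -> (-23.821,1.258) [heading=120, draw]
Final: pos=(-23.821,1.258), heading=120, 2 segment(s) drawn
Waypoints (3 total):
(0, 0)
(-17.321, -10)
(-23.821, 1.258)

Answer: (0, 0)
(-17.321, -10)
(-23.821, 1.258)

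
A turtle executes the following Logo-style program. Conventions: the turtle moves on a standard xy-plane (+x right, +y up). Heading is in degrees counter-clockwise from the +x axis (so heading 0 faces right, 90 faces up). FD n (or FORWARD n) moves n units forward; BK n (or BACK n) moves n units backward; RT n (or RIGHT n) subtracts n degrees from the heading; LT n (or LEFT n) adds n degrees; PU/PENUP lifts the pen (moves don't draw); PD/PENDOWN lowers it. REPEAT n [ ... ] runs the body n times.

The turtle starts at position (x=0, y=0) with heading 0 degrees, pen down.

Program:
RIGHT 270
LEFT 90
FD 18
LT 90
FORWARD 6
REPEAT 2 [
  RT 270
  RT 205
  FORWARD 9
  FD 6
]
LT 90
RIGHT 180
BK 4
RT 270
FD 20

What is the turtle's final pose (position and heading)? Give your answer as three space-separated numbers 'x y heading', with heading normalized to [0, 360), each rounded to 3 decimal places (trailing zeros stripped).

Executing turtle program step by step:
Start: pos=(0,0), heading=0, pen down
RT 270: heading 0 -> 90
LT 90: heading 90 -> 180
FD 18: (0,0) -> (-18,0) [heading=180, draw]
LT 90: heading 180 -> 270
FD 6: (-18,0) -> (-18,-6) [heading=270, draw]
REPEAT 2 [
  -- iteration 1/2 --
  RT 270: heading 270 -> 0
  RT 205: heading 0 -> 155
  FD 9: (-18,-6) -> (-26.157,-2.196) [heading=155, draw]
  FD 6: (-26.157,-2.196) -> (-31.595,0.339) [heading=155, draw]
  -- iteration 2/2 --
  RT 270: heading 155 -> 245
  RT 205: heading 245 -> 40
  FD 9: (-31.595,0.339) -> (-24.7,6.124) [heading=40, draw]
  FD 6: (-24.7,6.124) -> (-20.104,9.981) [heading=40, draw]
]
LT 90: heading 40 -> 130
RT 180: heading 130 -> 310
BK 4: (-20.104,9.981) -> (-22.675,13.045) [heading=310, draw]
RT 270: heading 310 -> 40
FD 20: (-22.675,13.045) -> (-7.354,25.901) [heading=40, draw]
Final: pos=(-7.354,25.901), heading=40, 8 segment(s) drawn

Answer: -7.354 25.901 40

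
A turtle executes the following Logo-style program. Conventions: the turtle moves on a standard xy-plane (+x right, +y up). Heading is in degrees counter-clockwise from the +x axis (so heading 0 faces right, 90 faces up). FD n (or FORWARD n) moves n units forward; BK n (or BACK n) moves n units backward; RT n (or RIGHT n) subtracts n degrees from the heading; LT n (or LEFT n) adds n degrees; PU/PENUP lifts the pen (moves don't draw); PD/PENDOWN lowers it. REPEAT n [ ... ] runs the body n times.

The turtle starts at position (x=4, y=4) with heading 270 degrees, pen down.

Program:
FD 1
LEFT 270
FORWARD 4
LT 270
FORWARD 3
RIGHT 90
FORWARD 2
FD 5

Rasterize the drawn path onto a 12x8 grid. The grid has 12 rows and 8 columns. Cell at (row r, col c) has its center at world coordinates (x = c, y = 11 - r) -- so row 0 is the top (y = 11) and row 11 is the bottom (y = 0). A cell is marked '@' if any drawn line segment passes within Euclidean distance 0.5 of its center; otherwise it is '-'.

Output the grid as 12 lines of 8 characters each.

Segment 0: (4,4) -> (4,3)
Segment 1: (4,3) -> (0,3)
Segment 2: (0,3) -> (0,6)
Segment 3: (0,6) -> (2,6)
Segment 4: (2,6) -> (7,6)

Answer: --------
--------
--------
--------
--------
@@@@@@@@
@-------
@---@---
@@@@@---
--------
--------
--------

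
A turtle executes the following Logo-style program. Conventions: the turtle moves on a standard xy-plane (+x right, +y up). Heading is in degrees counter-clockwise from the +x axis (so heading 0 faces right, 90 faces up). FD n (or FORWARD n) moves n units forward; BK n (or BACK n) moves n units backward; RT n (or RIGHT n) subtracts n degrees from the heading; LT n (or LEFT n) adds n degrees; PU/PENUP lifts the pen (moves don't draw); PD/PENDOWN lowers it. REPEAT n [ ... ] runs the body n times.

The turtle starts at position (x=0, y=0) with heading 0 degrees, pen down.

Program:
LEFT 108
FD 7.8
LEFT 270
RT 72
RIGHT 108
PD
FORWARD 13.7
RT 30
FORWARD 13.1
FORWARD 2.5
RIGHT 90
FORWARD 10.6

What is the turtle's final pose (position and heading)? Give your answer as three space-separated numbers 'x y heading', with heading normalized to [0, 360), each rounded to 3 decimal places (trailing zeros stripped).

Executing turtle program step by step:
Start: pos=(0,0), heading=0, pen down
LT 108: heading 0 -> 108
FD 7.8: (0,0) -> (-2.41,7.418) [heading=108, draw]
LT 270: heading 108 -> 18
RT 72: heading 18 -> 306
RT 108: heading 306 -> 198
PD: pen down
FD 13.7: (-2.41,7.418) -> (-15.44,3.185) [heading=198, draw]
RT 30: heading 198 -> 168
FD 13.1: (-15.44,3.185) -> (-28.254,5.908) [heading=168, draw]
FD 2.5: (-28.254,5.908) -> (-30.699,6.428) [heading=168, draw]
RT 90: heading 168 -> 78
FD 10.6: (-30.699,6.428) -> (-28.495,16.796) [heading=78, draw]
Final: pos=(-28.495,16.796), heading=78, 5 segment(s) drawn

Answer: -28.495 16.796 78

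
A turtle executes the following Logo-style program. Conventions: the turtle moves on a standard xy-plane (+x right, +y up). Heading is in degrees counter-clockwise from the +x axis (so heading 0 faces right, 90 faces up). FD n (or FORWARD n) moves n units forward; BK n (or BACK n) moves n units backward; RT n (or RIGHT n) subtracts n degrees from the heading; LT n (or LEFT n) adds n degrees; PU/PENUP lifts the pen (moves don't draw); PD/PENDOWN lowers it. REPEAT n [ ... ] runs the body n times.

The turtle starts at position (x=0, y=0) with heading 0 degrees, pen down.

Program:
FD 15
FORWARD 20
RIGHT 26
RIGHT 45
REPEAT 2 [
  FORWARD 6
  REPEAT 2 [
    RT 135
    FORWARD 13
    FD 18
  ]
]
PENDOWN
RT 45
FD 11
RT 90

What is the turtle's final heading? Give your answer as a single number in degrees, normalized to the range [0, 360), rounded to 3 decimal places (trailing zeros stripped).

Answer: 334

Derivation:
Executing turtle program step by step:
Start: pos=(0,0), heading=0, pen down
FD 15: (0,0) -> (15,0) [heading=0, draw]
FD 20: (15,0) -> (35,0) [heading=0, draw]
RT 26: heading 0 -> 334
RT 45: heading 334 -> 289
REPEAT 2 [
  -- iteration 1/2 --
  FD 6: (35,0) -> (36.953,-5.673) [heading=289, draw]
  REPEAT 2 [
    -- iteration 1/2 --
    RT 135: heading 289 -> 154
    FD 13: (36.953,-5.673) -> (25.269,0.026) [heading=154, draw]
    FD 18: (25.269,0.026) -> (9.091,7.916) [heading=154, draw]
    -- iteration 2/2 --
    RT 135: heading 154 -> 19
    FD 13: (9.091,7.916) -> (21.383,12.149) [heading=19, draw]
    FD 18: (21.383,12.149) -> (38.402,18.009) [heading=19, draw]
  ]
  -- iteration 2/2 --
  FD 6: (38.402,18.009) -> (44.075,19.962) [heading=19, draw]
  REPEAT 2 [
    -- iteration 1/2 --
    RT 135: heading 19 -> 244
    FD 13: (44.075,19.962) -> (38.376,8.278) [heading=244, draw]
    FD 18: (38.376,8.278) -> (30.485,-7.9) [heading=244, draw]
    -- iteration 2/2 --
    RT 135: heading 244 -> 109
    FD 13: (30.485,-7.9) -> (26.253,4.392) [heading=109, draw]
    FD 18: (26.253,4.392) -> (20.393,21.411) [heading=109, draw]
  ]
]
PD: pen down
RT 45: heading 109 -> 64
FD 11: (20.393,21.411) -> (25.215,31.298) [heading=64, draw]
RT 90: heading 64 -> 334
Final: pos=(25.215,31.298), heading=334, 13 segment(s) drawn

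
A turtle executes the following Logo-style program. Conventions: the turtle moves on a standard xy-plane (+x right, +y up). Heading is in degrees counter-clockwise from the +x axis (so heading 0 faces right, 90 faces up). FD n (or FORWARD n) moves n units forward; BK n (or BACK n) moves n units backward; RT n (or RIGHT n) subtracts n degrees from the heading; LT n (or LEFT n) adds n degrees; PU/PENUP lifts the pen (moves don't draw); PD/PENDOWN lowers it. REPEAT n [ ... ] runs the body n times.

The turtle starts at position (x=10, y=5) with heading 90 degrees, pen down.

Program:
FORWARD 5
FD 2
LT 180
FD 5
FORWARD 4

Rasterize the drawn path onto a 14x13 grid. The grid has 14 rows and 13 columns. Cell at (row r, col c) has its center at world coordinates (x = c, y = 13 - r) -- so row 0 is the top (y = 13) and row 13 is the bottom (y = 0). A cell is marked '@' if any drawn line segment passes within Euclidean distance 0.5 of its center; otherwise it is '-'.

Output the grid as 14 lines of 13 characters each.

Answer: -------------
----------@--
----------@--
----------@--
----------@--
----------@--
----------@--
----------@--
----------@--
----------@--
----------@--
-------------
-------------
-------------

Derivation:
Segment 0: (10,5) -> (10,10)
Segment 1: (10,10) -> (10,12)
Segment 2: (10,12) -> (10,7)
Segment 3: (10,7) -> (10,3)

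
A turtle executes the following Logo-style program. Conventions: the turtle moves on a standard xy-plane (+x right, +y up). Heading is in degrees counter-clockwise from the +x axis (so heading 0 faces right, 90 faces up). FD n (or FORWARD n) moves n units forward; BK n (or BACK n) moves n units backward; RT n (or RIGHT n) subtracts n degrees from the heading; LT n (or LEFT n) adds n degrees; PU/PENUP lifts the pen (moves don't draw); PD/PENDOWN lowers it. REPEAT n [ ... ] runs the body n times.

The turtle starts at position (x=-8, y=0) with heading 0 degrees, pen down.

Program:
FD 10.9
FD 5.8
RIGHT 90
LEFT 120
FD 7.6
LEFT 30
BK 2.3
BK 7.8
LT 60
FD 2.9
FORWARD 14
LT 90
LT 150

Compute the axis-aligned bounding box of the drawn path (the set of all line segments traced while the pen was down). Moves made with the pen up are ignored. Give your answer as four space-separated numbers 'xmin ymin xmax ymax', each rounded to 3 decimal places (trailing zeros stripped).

Executing turtle program step by step:
Start: pos=(-8,0), heading=0, pen down
FD 10.9: (-8,0) -> (2.9,0) [heading=0, draw]
FD 5.8: (2.9,0) -> (8.7,0) [heading=0, draw]
RT 90: heading 0 -> 270
LT 120: heading 270 -> 30
FD 7.6: (8.7,0) -> (15.282,3.8) [heading=30, draw]
LT 30: heading 30 -> 60
BK 2.3: (15.282,3.8) -> (14.132,1.808) [heading=60, draw]
BK 7.8: (14.132,1.808) -> (10.232,-4.947) [heading=60, draw]
LT 60: heading 60 -> 120
FD 2.9: (10.232,-4.947) -> (8.782,-2.435) [heading=120, draw]
FD 14: (8.782,-2.435) -> (1.782,9.689) [heading=120, draw]
LT 90: heading 120 -> 210
LT 150: heading 210 -> 0
Final: pos=(1.782,9.689), heading=0, 7 segment(s) drawn

Segment endpoints: x in {-8, 1.782, 2.9, 8.7, 8.782, 10.232, 14.132, 15.282}, y in {-4.947, -2.435, 0, 1.808, 3.8, 9.689}
xmin=-8, ymin=-4.947, xmax=15.282, ymax=9.689

Answer: -8 -4.947 15.282 9.689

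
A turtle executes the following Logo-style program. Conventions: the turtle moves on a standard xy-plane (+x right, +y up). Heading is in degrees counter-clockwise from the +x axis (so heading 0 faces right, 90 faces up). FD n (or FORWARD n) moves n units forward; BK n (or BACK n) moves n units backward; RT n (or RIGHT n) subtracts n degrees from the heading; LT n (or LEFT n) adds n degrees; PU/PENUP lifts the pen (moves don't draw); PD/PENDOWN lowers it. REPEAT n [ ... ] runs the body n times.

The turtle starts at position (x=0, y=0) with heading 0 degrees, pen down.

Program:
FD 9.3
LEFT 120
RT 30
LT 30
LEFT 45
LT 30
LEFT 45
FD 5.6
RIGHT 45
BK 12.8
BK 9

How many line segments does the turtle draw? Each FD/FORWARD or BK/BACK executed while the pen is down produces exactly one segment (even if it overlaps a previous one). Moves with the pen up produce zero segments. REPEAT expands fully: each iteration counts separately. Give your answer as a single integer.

Answer: 4

Derivation:
Executing turtle program step by step:
Start: pos=(0,0), heading=0, pen down
FD 9.3: (0,0) -> (9.3,0) [heading=0, draw]
LT 120: heading 0 -> 120
RT 30: heading 120 -> 90
LT 30: heading 90 -> 120
LT 45: heading 120 -> 165
LT 30: heading 165 -> 195
LT 45: heading 195 -> 240
FD 5.6: (9.3,0) -> (6.5,-4.85) [heading=240, draw]
RT 45: heading 240 -> 195
BK 12.8: (6.5,-4.85) -> (18.864,-1.537) [heading=195, draw]
BK 9: (18.864,-1.537) -> (27.557,0.793) [heading=195, draw]
Final: pos=(27.557,0.793), heading=195, 4 segment(s) drawn
Segments drawn: 4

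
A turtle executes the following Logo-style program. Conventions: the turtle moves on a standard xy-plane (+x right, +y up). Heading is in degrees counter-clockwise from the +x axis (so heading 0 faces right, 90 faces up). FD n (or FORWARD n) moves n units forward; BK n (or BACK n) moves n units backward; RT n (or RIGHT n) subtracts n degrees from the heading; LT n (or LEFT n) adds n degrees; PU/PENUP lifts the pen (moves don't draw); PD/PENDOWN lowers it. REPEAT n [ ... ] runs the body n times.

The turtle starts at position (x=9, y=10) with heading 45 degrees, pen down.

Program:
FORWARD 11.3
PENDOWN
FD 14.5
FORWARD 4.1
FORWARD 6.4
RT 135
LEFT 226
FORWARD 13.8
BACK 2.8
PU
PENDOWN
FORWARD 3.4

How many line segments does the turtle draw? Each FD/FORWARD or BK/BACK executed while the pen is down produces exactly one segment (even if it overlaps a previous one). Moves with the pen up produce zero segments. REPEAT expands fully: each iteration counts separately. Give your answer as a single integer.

Executing turtle program step by step:
Start: pos=(9,10), heading=45, pen down
FD 11.3: (9,10) -> (16.99,17.99) [heading=45, draw]
PD: pen down
FD 14.5: (16.99,17.99) -> (27.243,28.243) [heading=45, draw]
FD 4.1: (27.243,28.243) -> (30.142,31.142) [heading=45, draw]
FD 6.4: (30.142,31.142) -> (34.668,35.668) [heading=45, draw]
RT 135: heading 45 -> 270
LT 226: heading 270 -> 136
FD 13.8: (34.668,35.668) -> (24.741,45.254) [heading=136, draw]
BK 2.8: (24.741,45.254) -> (26.755,43.309) [heading=136, draw]
PU: pen up
PD: pen down
FD 3.4: (26.755,43.309) -> (24.309,45.671) [heading=136, draw]
Final: pos=(24.309,45.671), heading=136, 7 segment(s) drawn
Segments drawn: 7

Answer: 7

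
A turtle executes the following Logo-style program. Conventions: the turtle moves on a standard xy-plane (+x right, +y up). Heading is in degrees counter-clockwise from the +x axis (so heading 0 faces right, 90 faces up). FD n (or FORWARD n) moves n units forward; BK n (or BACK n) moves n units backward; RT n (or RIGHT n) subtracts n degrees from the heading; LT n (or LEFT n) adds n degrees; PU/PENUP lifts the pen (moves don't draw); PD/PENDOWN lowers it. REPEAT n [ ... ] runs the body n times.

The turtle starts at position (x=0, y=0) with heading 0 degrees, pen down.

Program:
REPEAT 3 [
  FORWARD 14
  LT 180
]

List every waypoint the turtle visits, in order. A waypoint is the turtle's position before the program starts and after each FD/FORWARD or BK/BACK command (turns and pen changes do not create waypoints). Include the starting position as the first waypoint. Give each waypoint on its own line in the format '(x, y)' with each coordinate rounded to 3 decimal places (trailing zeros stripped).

Executing turtle program step by step:
Start: pos=(0,0), heading=0, pen down
REPEAT 3 [
  -- iteration 1/3 --
  FD 14: (0,0) -> (14,0) [heading=0, draw]
  LT 180: heading 0 -> 180
  -- iteration 2/3 --
  FD 14: (14,0) -> (0,0) [heading=180, draw]
  LT 180: heading 180 -> 0
  -- iteration 3/3 --
  FD 14: (0,0) -> (14,0) [heading=0, draw]
  LT 180: heading 0 -> 180
]
Final: pos=(14,0), heading=180, 3 segment(s) drawn
Waypoints (4 total):
(0, 0)
(14, 0)
(0, 0)
(14, 0)

Answer: (0, 0)
(14, 0)
(0, 0)
(14, 0)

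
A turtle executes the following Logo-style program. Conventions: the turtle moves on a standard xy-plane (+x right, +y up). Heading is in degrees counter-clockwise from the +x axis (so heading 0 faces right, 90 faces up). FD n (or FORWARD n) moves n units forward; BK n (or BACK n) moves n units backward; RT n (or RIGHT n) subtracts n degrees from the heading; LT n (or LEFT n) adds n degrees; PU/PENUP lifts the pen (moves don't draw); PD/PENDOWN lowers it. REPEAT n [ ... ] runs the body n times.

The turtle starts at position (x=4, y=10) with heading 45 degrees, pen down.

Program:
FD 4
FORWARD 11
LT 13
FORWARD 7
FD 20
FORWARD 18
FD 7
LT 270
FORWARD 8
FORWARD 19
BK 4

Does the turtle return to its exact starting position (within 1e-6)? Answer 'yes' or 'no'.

Answer: no

Derivation:
Executing turtle program step by step:
Start: pos=(4,10), heading=45, pen down
FD 4: (4,10) -> (6.828,12.828) [heading=45, draw]
FD 11: (6.828,12.828) -> (14.607,20.607) [heading=45, draw]
LT 13: heading 45 -> 58
FD 7: (14.607,20.607) -> (18.316,26.543) [heading=58, draw]
FD 20: (18.316,26.543) -> (28.914,43.504) [heading=58, draw]
FD 18: (28.914,43.504) -> (38.453,58.769) [heading=58, draw]
FD 7: (38.453,58.769) -> (42.162,64.705) [heading=58, draw]
LT 270: heading 58 -> 328
FD 8: (42.162,64.705) -> (48.947,60.466) [heading=328, draw]
FD 19: (48.947,60.466) -> (65.06,50.397) [heading=328, draw]
BK 4: (65.06,50.397) -> (61.668,52.517) [heading=328, draw]
Final: pos=(61.668,52.517), heading=328, 9 segment(s) drawn

Start position: (4, 10)
Final position: (61.668, 52.517)
Distance = 71.647; >= 1e-6 -> NOT closed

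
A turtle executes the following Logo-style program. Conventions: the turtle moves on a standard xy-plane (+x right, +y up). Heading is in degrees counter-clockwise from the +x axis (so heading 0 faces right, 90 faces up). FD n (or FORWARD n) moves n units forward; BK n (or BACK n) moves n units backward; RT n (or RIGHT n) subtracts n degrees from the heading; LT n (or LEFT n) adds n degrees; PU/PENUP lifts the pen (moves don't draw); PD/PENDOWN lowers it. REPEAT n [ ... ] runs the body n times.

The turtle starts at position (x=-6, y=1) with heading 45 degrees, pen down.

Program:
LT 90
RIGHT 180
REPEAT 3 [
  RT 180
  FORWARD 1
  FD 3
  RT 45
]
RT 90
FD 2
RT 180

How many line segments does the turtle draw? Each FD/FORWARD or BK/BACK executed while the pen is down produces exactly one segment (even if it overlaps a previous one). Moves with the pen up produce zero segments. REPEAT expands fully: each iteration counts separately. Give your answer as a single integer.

Answer: 7

Derivation:
Executing turtle program step by step:
Start: pos=(-6,1), heading=45, pen down
LT 90: heading 45 -> 135
RT 180: heading 135 -> 315
REPEAT 3 [
  -- iteration 1/3 --
  RT 180: heading 315 -> 135
  FD 1: (-6,1) -> (-6.707,1.707) [heading=135, draw]
  FD 3: (-6.707,1.707) -> (-8.828,3.828) [heading=135, draw]
  RT 45: heading 135 -> 90
  -- iteration 2/3 --
  RT 180: heading 90 -> 270
  FD 1: (-8.828,3.828) -> (-8.828,2.828) [heading=270, draw]
  FD 3: (-8.828,2.828) -> (-8.828,-0.172) [heading=270, draw]
  RT 45: heading 270 -> 225
  -- iteration 3/3 --
  RT 180: heading 225 -> 45
  FD 1: (-8.828,-0.172) -> (-8.121,0.536) [heading=45, draw]
  FD 3: (-8.121,0.536) -> (-6,2.657) [heading=45, draw]
  RT 45: heading 45 -> 0
]
RT 90: heading 0 -> 270
FD 2: (-6,2.657) -> (-6,0.657) [heading=270, draw]
RT 180: heading 270 -> 90
Final: pos=(-6,0.657), heading=90, 7 segment(s) drawn
Segments drawn: 7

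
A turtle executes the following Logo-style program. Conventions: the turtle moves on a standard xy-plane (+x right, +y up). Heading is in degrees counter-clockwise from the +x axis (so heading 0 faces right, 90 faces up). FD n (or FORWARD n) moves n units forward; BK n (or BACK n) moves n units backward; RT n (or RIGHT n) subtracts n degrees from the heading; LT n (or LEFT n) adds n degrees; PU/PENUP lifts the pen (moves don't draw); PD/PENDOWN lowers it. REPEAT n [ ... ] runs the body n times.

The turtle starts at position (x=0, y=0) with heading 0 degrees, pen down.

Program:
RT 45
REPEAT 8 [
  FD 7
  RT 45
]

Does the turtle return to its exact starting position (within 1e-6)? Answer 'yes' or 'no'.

Executing turtle program step by step:
Start: pos=(0,0), heading=0, pen down
RT 45: heading 0 -> 315
REPEAT 8 [
  -- iteration 1/8 --
  FD 7: (0,0) -> (4.95,-4.95) [heading=315, draw]
  RT 45: heading 315 -> 270
  -- iteration 2/8 --
  FD 7: (4.95,-4.95) -> (4.95,-11.95) [heading=270, draw]
  RT 45: heading 270 -> 225
  -- iteration 3/8 --
  FD 7: (4.95,-11.95) -> (0,-16.899) [heading=225, draw]
  RT 45: heading 225 -> 180
  -- iteration 4/8 --
  FD 7: (0,-16.899) -> (-7,-16.899) [heading=180, draw]
  RT 45: heading 180 -> 135
  -- iteration 5/8 --
  FD 7: (-7,-16.899) -> (-11.95,-11.95) [heading=135, draw]
  RT 45: heading 135 -> 90
  -- iteration 6/8 --
  FD 7: (-11.95,-11.95) -> (-11.95,-4.95) [heading=90, draw]
  RT 45: heading 90 -> 45
  -- iteration 7/8 --
  FD 7: (-11.95,-4.95) -> (-7,0) [heading=45, draw]
  RT 45: heading 45 -> 0
  -- iteration 8/8 --
  FD 7: (-7,0) -> (0,0) [heading=0, draw]
  RT 45: heading 0 -> 315
]
Final: pos=(0,0), heading=315, 8 segment(s) drawn

Start position: (0, 0)
Final position: (0, 0)
Distance = 0; < 1e-6 -> CLOSED

Answer: yes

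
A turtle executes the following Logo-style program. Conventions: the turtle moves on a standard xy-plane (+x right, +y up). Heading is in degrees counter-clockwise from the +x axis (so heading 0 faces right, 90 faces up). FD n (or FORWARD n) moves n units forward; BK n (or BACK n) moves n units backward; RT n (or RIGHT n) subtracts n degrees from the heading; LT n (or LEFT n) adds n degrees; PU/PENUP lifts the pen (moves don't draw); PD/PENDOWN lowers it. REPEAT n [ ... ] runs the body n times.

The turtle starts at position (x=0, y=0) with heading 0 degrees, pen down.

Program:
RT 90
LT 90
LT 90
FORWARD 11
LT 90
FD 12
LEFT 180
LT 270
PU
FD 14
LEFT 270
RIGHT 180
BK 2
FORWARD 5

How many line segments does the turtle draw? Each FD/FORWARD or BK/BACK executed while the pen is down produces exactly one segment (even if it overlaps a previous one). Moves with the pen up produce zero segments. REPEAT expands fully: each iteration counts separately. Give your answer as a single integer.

Executing turtle program step by step:
Start: pos=(0,0), heading=0, pen down
RT 90: heading 0 -> 270
LT 90: heading 270 -> 0
LT 90: heading 0 -> 90
FD 11: (0,0) -> (0,11) [heading=90, draw]
LT 90: heading 90 -> 180
FD 12: (0,11) -> (-12,11) [heading=180, draw]
LT 180: heading 180 -> 0
LT 270: heading 0 -> 270
PU: pen up
FD 14: (-12,11) -> (-12,-3) [heading=270, move]
LT 270: heading 270 -> 180
RT 180: heading 180 -> 0
BK 2: (-12,-3) -> (-14,-3) [heading=0, move]
FD 5: (-14,-3) -> (-9,-3) [heading=0, move]
Final: pos=(-9,-3), heading=0, 2 segment(s) drawn
Segments drawn: 2

Answer: 2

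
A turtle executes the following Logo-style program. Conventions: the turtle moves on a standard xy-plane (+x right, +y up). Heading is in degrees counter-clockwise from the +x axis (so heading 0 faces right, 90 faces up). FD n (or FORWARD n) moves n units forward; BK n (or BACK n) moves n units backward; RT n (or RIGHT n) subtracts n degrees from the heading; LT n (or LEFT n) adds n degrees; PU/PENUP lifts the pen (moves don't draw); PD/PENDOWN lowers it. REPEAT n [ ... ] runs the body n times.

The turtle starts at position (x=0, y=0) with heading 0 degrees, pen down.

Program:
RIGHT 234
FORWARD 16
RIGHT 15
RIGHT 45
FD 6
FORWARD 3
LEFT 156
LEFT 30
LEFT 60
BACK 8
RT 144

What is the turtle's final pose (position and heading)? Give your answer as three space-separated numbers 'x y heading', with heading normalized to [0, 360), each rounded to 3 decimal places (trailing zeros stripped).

Executing turtle program step by step:
Start: pos=(0,0), heading=0, pen down
RT 234: heading 0 -> 126
FD 16: (0,0) -> (-9.405,12.944) [heading=126, draw]
RT 15: heading 126 -> 111
RT 45: heading 111 -> 66
FD 6: (-9.405,12.944) -> (-6.964,18.426) [heading=66, draw]
FD 3: (-6.964,18.426) -> (-5.744,21.166) [heading=66, draw]
LT 156: heading 66 -> 222
LT 30: heading 222 -> 252
LT 60: heading 252 -> 312
BK 8: (-5.744,21.166) -> (-11.097,27.111) [heading=312, draw]
RT 144: heading 312 -> 168
Final: pos=(-11.097,27.111), heading=168, 4 segment(s) drawn

Answer: -11.097 27.111 168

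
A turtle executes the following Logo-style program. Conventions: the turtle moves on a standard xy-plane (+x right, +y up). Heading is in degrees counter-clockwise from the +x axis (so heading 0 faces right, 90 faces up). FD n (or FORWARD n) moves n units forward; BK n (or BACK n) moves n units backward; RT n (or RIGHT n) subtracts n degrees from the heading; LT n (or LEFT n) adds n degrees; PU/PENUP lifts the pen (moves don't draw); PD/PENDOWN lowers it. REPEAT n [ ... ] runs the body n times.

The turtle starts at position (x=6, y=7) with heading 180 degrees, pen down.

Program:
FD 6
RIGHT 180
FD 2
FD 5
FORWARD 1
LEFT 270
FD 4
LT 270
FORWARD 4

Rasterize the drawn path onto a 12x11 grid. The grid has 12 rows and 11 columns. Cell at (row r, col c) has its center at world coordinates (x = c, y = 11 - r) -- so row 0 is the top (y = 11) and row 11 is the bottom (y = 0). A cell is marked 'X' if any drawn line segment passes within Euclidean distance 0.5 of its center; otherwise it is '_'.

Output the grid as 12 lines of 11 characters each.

Segment 0: (6,7) -> (0,7)
Segment 1: (0,7) -> (2,7)
Segment 2: (2,7) -> (7,7)
Segment 3: (7,7) -> (8,7)
Segment 4: (8,7) -> (8,3)
Segment 5: (8,3) -> (4,3)

Answer: ___________
___________
___________
___________
XXXXXXXXX__
________X__
________X__
________X__
____XXXXX__
___________
___________
___________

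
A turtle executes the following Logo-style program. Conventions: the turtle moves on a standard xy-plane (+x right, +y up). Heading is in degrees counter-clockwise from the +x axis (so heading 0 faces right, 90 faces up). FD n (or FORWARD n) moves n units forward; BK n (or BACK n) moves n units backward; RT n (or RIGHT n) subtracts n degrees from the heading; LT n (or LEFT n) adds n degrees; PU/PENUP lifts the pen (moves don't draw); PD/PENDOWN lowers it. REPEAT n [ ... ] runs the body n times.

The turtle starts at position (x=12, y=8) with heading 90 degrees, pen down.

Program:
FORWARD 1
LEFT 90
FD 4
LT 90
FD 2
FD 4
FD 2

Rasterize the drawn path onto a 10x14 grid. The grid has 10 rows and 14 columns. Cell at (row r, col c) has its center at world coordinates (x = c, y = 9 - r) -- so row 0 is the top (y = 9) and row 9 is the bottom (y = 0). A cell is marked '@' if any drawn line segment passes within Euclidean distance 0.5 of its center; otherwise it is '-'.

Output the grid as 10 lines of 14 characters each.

Segment 0: (12,8) -> (12,9)
Segment 1: (12,9) -> (8,9)
Segment 2: (8,9) -> (8,7)
Segment 3: (8,7) -> (8,3)
Segment 4: (8,3) -> (8,1)

Answer: --------@@@@@-
--------@---@-
--------@-----
--------@-----
--------@-----
--------@-----
--------@-----
--------@-----
--------@-----
--------------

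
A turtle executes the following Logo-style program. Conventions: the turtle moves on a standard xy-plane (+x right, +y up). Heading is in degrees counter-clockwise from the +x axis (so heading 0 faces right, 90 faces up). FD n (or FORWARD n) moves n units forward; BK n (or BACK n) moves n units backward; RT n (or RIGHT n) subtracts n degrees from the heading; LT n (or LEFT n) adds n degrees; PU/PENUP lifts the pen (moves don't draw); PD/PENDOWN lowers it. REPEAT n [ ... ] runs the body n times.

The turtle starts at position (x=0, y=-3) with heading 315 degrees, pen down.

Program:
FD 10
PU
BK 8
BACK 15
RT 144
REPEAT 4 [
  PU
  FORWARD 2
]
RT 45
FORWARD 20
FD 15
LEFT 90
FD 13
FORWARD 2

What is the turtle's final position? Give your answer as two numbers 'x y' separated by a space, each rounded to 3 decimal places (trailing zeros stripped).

Answer: -49.802 26.943

Derivation:
Executing turtle program step by step:
Start: pos=(0,-3), heading=315, pen down
FD 10: (0,-3) -> (7.071,-10.071) [heading=315, draw]
PU: pen up
BK 8: (7.071,-10.071) -> (1.414,-4.414) [heading=315, move]
BK 15: (1.414,-4.414) -> (-9.192,6.192) [heading=315, move]
RT 144: heading 315 -> 171
REPEAT 4 [
  -- iteration 1/4 --
  PU: pen up
  FD 2: (-9.192,6.192) -> (-11.168,6.505) [heading=171, move]
  -- iteration 2/4 --
  PU: pen up
  FD 2: (-11.168,6.505) -> (-13.143,6.818) [heading=171, move]
  -- iteration 3/4 --
  PU: pen up
  FD 2: (-13.143,6.818) -> (-15.119,7.131) [heading=171, move]
  -- iteration 4/4 --
  PU: pen up
  FD 2: (-15.119,7.131) -> (-17.094,7.444) [heading=171, move]
]
RT 45: heading 171 -> 126
FD 20: (-17.094,7.444) -> (-28.85,23.624) [heading=126, move]
FD 15: (-28.85,23.624) -> (-37.666,35.759) [heading=126, move]
LT 90: heading 126 -> 216
FD 13: (-37.666,35.759) -> (-48.184,28.118) [heading=216, move]
FD 2: (-48.184,28.118) -> (-49.802,26.943) [heading=216, move]
Final: pos=(-49.802,26.943), heading=216, 1 segment(s) drawn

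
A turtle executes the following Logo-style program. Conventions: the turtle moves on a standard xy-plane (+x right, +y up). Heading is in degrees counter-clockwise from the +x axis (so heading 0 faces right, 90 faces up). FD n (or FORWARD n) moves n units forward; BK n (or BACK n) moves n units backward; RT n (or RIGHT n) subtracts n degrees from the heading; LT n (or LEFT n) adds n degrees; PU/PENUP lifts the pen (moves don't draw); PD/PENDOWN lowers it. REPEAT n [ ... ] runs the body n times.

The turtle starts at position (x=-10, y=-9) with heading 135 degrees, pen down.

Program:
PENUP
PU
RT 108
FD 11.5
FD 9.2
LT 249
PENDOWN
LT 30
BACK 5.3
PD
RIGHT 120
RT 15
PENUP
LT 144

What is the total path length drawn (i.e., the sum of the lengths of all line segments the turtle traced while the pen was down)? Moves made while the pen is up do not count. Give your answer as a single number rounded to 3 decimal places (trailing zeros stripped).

Executing turtle program step by step:
Start: pos=(-10,-9), heading=135, pen down
PU: pen up
PU: pen up
RT 108: heading 135 -> 27
FD 11.5: (-10,-9) -> (0.247,-3.779) [heading=27, move]
FD 9.2: (0.247,-3.779) -> (8.444,0.398) [heading=27, move]
LT 249: heading 27 -> 276
PD: pen down
LT 30: heading 276 -> 306
BK 5.3: (8.444,0.398) -> (5.329,4.685) [heading=306, draw]
PD: pen down
RT 120: heading 306 -> 186
RT 15: heading 186 -> 171
PU: pen up
LT 144: heading 171 -> 315
Final: pos=(5.329,4.685), heading=315, 1 segment(s) drawn

Segment lengths:
  seg 1: (8.444,0.398) -> (5.329,4.685), length = 5.3
Total = 5.3

Answer: 5.3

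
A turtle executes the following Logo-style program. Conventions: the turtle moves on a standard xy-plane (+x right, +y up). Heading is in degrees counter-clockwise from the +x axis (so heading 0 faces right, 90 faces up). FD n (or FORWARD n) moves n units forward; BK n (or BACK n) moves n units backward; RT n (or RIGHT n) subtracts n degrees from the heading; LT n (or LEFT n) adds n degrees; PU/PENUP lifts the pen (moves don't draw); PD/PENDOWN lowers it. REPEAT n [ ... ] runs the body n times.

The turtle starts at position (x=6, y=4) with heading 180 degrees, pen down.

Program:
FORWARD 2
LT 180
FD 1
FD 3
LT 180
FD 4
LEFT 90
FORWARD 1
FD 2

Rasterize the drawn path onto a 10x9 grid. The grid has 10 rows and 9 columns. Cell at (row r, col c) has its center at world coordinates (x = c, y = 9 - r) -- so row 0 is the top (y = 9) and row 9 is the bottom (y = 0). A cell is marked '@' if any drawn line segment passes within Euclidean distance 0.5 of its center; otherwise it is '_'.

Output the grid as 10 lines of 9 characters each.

Segment 0: (6,4) -> (4,4)
Segment 1: (4,4) -> (5,4)
Segment 2: (5,4) -> (8,4)
Segment 3: (8,4) -> (4,4)
Segment 4: (4,4) -> (4,3)
Segment 5: (4,3) -> (4,1)

Answer: _________
_________
_________
_________
_________
____@@@@@
____@____
____@____
____@____
_________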